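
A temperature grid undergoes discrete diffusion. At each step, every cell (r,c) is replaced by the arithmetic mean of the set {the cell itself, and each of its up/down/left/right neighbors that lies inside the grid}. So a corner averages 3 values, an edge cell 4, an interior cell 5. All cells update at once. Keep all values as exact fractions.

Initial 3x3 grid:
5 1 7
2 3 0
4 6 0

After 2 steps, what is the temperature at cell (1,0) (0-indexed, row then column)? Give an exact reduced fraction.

Answer: 377/120

Derivation:
Step 1: cell (1,0) = 7/2
Step 2: cell (1,0) = 377/120
Full grid after step 2:
  61/18 44/15 55/18
  377/120 313/100 287/120
  43/12 233/80 31/12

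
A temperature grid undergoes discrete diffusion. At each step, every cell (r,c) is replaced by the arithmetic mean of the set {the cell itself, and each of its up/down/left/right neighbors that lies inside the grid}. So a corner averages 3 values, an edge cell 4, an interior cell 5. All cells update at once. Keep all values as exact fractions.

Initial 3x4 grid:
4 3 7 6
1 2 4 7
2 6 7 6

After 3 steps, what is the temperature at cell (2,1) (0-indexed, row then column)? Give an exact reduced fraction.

Answer: 2483/600

Derivation:
Step 1: cell (2,1) = 17/4
Step 2: cell (2,1) = 81/20
Step 3: cell (2,1) = 2483/600
Full grid after step 3:
  6817/2160 7099/1800 4457/900 12379/2160
  45857/14400 23263/6000 30893/6000 82807/14400
  2399/720 2483/600 9289/1800 12739/2160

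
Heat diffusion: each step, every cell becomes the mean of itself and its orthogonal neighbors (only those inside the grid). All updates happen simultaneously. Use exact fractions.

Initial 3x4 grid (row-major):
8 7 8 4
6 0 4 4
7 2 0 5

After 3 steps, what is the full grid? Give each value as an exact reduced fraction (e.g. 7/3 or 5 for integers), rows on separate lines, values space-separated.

After step 1:
  7 23/4 23/4 16/3
  21/4 19/5 16/5 17/4
  5 9/4 11/4 3
After step 2:
  6 223/40 601/120 46/9
  421/80 81/20 79/20 947/240
  25/6 69/20 14/5 10/3
After step 3:
  449/80 619/120 221/45 10127/2160
  935/192 1783/400 4741/1200 2353/576
  3091/720 217/60 203/60 2419/720

Answer: 449/80 619/120 221/45 10127/2160
935/192 1783/400 4741/1200 2353/576
3091/720 217/60 203/60 2419/720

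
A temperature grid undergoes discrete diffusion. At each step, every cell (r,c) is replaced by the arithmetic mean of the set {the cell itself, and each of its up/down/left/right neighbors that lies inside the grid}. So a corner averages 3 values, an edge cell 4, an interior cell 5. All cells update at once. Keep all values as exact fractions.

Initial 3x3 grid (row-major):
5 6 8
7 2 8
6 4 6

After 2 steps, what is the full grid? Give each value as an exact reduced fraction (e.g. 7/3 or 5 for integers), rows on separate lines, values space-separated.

After step 1:
  6 21/4 22/3
  5 27/5 6
  17/3 9/2 6
After step 2:
  65/12 1439/240 223/36
  331/60 523/100 371/60
  91/18 647/120 11/2

Answer: 65/12 1439/240 223/36
331/60 523/100 371/60
91/18 647/120 11/2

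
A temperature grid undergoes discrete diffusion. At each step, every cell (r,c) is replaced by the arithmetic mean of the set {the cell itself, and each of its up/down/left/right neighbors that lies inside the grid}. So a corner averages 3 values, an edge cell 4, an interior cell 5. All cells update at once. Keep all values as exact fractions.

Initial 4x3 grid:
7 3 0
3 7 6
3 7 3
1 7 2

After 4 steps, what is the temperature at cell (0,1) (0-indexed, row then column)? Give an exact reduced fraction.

Answer: 3716423/864000

Derivation:
Step 1: cell (0,1) = 17/4
Step 2: cell (0,1) = 1007/240
Step 3: cell (0,1) = 62077/14400
Step 4: cell (0,1) = 3716423/864000
Full grid after step 4:
  573307/129600 3716423/864000 182069/43200
  119629/27000 1591477/360000 154297/36000
  118469/27000 1575077/360000 157667/36000
  550067/129600 3730903/864000 186589/43200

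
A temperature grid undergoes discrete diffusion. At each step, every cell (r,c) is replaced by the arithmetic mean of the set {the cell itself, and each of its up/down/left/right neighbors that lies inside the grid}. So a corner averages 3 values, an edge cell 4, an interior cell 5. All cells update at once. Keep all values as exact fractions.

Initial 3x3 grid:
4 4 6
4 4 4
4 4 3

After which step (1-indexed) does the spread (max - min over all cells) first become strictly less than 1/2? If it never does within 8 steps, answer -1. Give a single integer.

Step 1: max=14/3, min=11/3, spread=1
Step 2: max=161/36, min=185/48, spread=89/144
Step 3: max=1859/432, min=565/144, spread=41/108
  -> spread < 1/2 first at step 3
Step 4: max=109837/25920, min=3811/960, spread=347/1296
Step 5: max=6510899/1555200, min=2072933/518400, spread=2921/15552
Step 6: max=388045453/93312000, min=125246651/31104000, spread=24611/186624
Step 7: max=23163184691/5598720000, min=2516095799/622080000, spread=207329/2239488
Step 8: max=1385236539277/335923200000, min=454467867259/111974400000, spread=1746635/26873856

Answer: 3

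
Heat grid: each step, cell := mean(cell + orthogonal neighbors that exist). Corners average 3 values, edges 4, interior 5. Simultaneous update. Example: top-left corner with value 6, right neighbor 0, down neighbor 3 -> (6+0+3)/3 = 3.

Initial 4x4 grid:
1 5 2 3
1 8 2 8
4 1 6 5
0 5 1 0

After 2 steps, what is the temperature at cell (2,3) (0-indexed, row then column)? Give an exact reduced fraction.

Step 1: cell (2,3) = 19/4
Step 2: cell (2,3) = 57/16
Full grid after step 2:
  59/18 191/60 62/15 71/18
  161/60 209/50 191/50 1127/240
  16/5 289/100 83/20 57/16
  25/12 251/80 39/16 13/4

Answer: 57/16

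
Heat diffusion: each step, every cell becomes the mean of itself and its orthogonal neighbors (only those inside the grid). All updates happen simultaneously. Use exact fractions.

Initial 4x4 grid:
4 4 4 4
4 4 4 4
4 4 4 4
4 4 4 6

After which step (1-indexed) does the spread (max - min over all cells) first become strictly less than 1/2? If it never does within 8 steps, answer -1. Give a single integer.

Step 1: max=14/3, min=4, spread=2/3
Step 2: max=41/9, min=4, spread=5/9
Step 3: max=473/108, min=4, spread=41/108
  -> spread < 1/2 first at step 3
Step 4: max=14003/3240, min=4, spread=1043/3240
Step 5: max=414353/97200, min=4, spread=25553/97200
Step 6: max=12335459/2916000, min=36079/9000, spread=645863/2916000
Step 7: max=367561691/87480000, min=240971/60000, spread=16225973/87480000
Step 8: max=10975077983/2624400000, min=108701/27000, spread=409340783/2624400000

Answer: 3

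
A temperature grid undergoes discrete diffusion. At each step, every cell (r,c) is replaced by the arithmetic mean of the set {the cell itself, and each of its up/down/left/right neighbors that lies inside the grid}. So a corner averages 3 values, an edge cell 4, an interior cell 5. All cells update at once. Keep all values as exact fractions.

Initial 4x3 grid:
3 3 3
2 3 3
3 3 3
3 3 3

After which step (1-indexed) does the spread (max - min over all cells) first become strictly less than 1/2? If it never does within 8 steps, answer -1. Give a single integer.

Answer: 1

Derivation:
Step 1: max=3, min=8/3, spread=1/3
  -> spread < 1/2 first at step 1
Step 2: max=3, min=329/120, spread=31/120
Step 3: max=3, min=3029/1080, spread=211/1080
Step 4: max=5353/1800, min=307103/108000, spread=14077/108000
Step 5: max=320317/108000, min=2775593/972000, spread=5363/48600
Step 6: max=177131/60000, min=83739191/29160000, spread=93859/1166400
Step 7: max=286263533/97200000, min=5038525519/1749600000, spread=4568723/69984000
Step 8: max=8566381111/2916000000, min=303147564371/104976000000, spread=8387449/167961600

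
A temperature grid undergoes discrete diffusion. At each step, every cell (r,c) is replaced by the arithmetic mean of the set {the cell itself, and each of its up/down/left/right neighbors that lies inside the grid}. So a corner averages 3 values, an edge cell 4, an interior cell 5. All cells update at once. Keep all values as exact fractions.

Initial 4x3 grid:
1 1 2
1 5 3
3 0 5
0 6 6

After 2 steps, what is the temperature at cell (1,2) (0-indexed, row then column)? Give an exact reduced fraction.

Step 1: cell (1,2) = 15/4
Step 2: cell (1,2) = 45/16
Full grid after step 2:
  23/12 29/16 8/3
  13/8 143/50 45/16
  103/40 133/50 1003/240
  7/3 58/15 73/18

Answer: 45/16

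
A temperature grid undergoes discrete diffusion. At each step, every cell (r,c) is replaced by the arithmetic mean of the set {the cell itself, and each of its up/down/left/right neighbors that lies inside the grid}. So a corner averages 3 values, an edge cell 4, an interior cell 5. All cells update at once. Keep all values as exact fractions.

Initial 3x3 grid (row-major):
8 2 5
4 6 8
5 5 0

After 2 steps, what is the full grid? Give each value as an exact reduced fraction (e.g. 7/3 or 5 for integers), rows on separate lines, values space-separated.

After step 1:
  14/3 21/4 5
  23/4 5 19/4
  14/3 4 13/3
After step 2:
  47/9 239/48 5
  241/48 99/20 229/48
  173/36 9/2 157/36

Answer: 47/9 239/48 5
241/48 99/20 229/48
173/36 9/2 157/36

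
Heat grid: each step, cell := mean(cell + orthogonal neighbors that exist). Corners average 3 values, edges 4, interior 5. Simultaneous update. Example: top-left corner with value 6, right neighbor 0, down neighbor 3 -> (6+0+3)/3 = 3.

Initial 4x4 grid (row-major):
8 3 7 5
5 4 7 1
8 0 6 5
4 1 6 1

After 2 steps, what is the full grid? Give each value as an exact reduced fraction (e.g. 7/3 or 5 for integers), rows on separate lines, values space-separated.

Answer: 205/36 151/30 61/12 43/9
589/120 487/100 118/25 205/48
559/120 97/25 407/100 331/80
34/9 863/240 301/80 43/12

Derivation:
After step 1:
  16/3 11/2 11/2 13/3
  25/4 19/5 5 9/2
  17/4 19/5 24/5 13/4
  13/3 11/4 7/2 4
After step 2:
  205/36 151/30 61/12 43/9
  589/120 487/100 118/25 205/48
  559/120 97/25 407/100 331/80
  34/9 863/240 301/80 43/12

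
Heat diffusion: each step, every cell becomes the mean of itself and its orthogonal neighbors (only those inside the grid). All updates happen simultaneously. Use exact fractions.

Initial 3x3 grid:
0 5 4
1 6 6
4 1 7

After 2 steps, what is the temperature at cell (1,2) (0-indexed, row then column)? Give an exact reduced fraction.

Step 1: cell (1,2) = 23/4
Step 2: cell (1,2) = 1153/240
Full grid after step 2:
  17/6 291/80 29/6
  211/80 411/100 1153/240
  37/12 449/120 179/36

Answer: 1153/240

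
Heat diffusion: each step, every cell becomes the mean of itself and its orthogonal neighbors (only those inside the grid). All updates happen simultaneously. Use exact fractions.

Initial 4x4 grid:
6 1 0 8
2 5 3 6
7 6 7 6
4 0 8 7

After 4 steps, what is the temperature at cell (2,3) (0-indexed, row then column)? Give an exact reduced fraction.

Step 1: cell (2,3) = 13/2
Step 2: cell (2,3) = 101/16
Step 3: cell (2,3) = 4673/800
Step 4: cell (2,3) = 134683/24000
Full grid after step 4:
  81787/21600 137551/36000 450497/108000 292951/64800
  291947/72000 84667/20000 831973/180000 1083739/216000
  959257/216000 168671/36000 312559/60000 134683/24000
  298249/64800 530501/108000 21883/4000 126149/21600

Answer: 134683/24000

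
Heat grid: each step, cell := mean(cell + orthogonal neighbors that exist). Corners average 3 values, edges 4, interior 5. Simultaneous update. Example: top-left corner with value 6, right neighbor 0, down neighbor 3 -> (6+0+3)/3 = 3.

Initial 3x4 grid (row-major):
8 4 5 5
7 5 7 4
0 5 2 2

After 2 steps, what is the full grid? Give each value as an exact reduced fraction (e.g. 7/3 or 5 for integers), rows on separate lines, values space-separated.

Answer: 101/18 1361/240 1201/240 173/36
157/30 237/50 479/100 493/120
4 83/20 107/30 67/18

Derivation:
After step 1:
  19/3 11/2 21/4 14/3
  5 28/5 23/5 9/2
  4 3 4 8/3
After step 2:
  101/18 1361/240 1201/240 173/36
  157/30 237/50 479/100 493/120
  4 83/20 107/30 67/18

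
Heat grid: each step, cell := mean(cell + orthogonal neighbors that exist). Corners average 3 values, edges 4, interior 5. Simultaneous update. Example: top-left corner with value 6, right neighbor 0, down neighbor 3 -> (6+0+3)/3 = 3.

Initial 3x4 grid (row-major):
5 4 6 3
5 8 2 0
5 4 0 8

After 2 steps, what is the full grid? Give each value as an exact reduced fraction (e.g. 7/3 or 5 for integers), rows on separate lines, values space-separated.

Answer: 97/18 563/120 157/40 10/3
1181/240 471/100 183/50 727/240
44/9 1021/240 817/240 113/36

Derivation:
After step 1:
  14/3 23/4 15/4 3
  23/4 23/5 16/5 13/4
  14/3 17/4 7/2 8/3
After step 2:
  97/18 563/120 157/40 10/3
  1181/240 471/100 183/50 727/240
  44/9 1021/240 817/240 113/36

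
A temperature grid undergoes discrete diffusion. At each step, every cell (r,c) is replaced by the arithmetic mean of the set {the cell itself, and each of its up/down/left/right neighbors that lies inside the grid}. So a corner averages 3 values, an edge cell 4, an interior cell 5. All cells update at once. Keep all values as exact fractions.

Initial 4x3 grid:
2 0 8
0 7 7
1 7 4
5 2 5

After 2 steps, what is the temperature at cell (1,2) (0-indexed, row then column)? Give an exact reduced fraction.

Answer: 429/80

Derivation:
Step 1: cell (1,2) = 13/2
Step 2: cell (1,2) = 429/80
Full grid after step 2:
  89/36 847/240 21/4
  637/240 433/100 429/80
  757/240 443/100 1207/240
  32/9 917/240 85/18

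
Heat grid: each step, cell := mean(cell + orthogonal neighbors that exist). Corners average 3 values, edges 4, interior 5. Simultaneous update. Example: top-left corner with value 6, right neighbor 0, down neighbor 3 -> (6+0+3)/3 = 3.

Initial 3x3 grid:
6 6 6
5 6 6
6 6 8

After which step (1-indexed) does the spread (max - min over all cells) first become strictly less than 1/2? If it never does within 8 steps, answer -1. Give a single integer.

Answer: 4

Derivation:
Step 1: max=20/3, min=17/3, spread=1
Step 2: max=59/9, min=1373/240, spread=601/720
Step 3: max=853/135, min=12523/2160, spread=25/48
Step 4: max=202889/32400, min=764081/129600, spread=211/576
  -> spread < 1/2 first at step 4
Step 5: max=6012929/972000, min=46104307/7776000, spread=1777/6912
Step 6: max=717807851/116640000, min=2787019529/466560000, spread=14971/82944
Step 7: max=2678225167/437400000, min=167859257563/27993600000, spread=126121/995328
Step 8: max=2563807403309/419904000000, min=10105815691361/1679616000000, spread=1062499/11943936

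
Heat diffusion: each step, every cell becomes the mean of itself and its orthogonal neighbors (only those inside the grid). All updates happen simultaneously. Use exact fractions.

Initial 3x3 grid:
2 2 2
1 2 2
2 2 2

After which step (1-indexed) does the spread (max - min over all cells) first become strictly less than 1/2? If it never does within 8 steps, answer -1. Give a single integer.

Answer: 1

Derivation:
Step 1: max=2, min=5/3, spread=1/3
  -> spread < 1/2 first at step 1
Step 2: max=2, min=413/240, spread=67/240
Step 3: max=393/200, min=3883/2160, spread=1807/10800
Step 4: max=10439/5400, min=1570037/864000, spread=33401/288000
Step 5: max=1036609/540000, min=14322067/7776000, spread=3025513/38880000
Step 6: max=54844051/28800000, min=5755873133/3110400000, spread=53531/995328
Step 7: max=14760883949/7776000000, min=347215074151/186624000000, spread=450953/11943936
Step 8: max=1765231389481/933120000000, min=20885976439397/11197440000000, spread=3799043/143327232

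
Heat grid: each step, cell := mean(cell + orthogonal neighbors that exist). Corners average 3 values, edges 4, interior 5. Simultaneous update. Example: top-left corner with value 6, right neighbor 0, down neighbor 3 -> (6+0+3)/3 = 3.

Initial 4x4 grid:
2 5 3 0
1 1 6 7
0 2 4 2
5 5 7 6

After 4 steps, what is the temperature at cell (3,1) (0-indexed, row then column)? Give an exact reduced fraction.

Step 1: cell (3,1) = 19/4
Step 2: cell (3,1) = 959/240
Step 3: cell (3,1) = 27881/7200
Step 4: cell (3,1) = 160447/43200
Full grid after step 4:
  162571/64800 627511/216000 729143/216000 237689/64800
  281513/108000 537841/180000 648683/180000 210977/54000
  61997/21600 610061/180000 79791/20000 77599/18000
  211631/64800 160447/43200 311401/72000 99071/21600

Answer: 160447/43200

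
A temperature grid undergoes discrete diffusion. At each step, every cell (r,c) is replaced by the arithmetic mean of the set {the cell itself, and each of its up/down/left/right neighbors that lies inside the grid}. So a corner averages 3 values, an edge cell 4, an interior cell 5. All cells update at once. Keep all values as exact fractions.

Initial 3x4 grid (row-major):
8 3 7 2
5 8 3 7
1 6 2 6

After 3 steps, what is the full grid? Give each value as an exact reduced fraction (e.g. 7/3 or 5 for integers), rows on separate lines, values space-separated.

After step 1:
  16/3 13/2 15/4 16/3
  11/2 5 27/5 9/2
  4 17/4 17/4 5
After step 2:
  52/9 247/48 1259/240 163/36
  119/24 533/100 229/50 607/120
  55/12 35/8 189/40 55/12
After step 3:
  2287/432 38699/7200 35099/7200 10679/2160
  37169/7200 29267/6000 29927/6000 33749/7200
  167/36 713/150 5479/1200 431/90

Answer: 2287/432 38699/7200 35099/7200 10679/2160
37169/7200 29267/6000 29927/6000 33749/7200
167/36 713/150 5479/1200 431/90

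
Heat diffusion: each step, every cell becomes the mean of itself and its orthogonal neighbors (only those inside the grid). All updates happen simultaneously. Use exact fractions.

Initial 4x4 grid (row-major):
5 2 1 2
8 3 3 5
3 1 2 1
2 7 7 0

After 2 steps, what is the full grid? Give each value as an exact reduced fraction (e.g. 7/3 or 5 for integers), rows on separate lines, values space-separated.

After step 1:
  5 11/4 2 8/3
  19/4 17/5 14/5 11/4
  7/2 16/5 14/5 2
  4 17/4 4 8/3
After step 2:
  25/6 263/80 613/240 89/36
  333/80 169/50 11/4 613/240
  309/80 343/100 74/25 613/240
  47/12 309/80 823/240 26/9

Answer: 25/6 263/80 613/240 89/36
333/80 169/50 11/4 613/240
309/80 343/100 74/25 613/240
47/12 309/80 823/240 26/9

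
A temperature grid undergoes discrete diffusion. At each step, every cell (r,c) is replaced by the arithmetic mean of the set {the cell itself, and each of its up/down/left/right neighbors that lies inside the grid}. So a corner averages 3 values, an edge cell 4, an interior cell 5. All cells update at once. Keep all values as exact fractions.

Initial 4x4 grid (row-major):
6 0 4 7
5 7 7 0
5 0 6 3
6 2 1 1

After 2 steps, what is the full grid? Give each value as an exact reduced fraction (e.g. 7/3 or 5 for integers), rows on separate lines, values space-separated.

After step 1:
  11/3 17/4 9/2 11/3
  23/4 19/5 24/5 17/4
  4 4 17/5 5/2
  13/3 9/4 5/2 5/3
After step 2:
  41/9 973/240 1033/240 149/36
  1033/240 113/25 83/20 913/240
  217/48 349/100 86/25 709/240
  127/36 157/48 589/240 20/9

Answer: 41/9 973/240 1033/240 149/36
1033/240 113/25 83/20 913/240
217/48 349/100 86/25 709/240
127/36 157/48 589/240 20/9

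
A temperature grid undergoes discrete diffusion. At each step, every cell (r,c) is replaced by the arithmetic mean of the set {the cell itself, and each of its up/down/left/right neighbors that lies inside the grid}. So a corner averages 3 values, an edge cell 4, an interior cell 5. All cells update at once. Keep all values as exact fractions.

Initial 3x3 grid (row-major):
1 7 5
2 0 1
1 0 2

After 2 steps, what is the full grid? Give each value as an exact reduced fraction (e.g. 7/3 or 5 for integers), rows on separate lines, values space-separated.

After step 1:
  10/3 13/4 13/3
  1 2 2
  1 3/4 1
After step 2:
  91/36 155/48 115/36
  11/6 9/5 7/3
  11/12 19/16 5/4

Answer: 91/36 155/48 115/36
11/6 9/5 7/3
11/12 19/16 5/4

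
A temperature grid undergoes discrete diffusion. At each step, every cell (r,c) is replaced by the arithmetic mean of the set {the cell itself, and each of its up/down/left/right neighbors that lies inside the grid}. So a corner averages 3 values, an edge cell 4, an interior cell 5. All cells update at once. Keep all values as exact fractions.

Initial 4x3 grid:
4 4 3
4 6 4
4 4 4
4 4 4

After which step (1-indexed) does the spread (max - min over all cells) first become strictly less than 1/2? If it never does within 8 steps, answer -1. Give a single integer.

Answer: 2

Derivation:
Step 1: max=9/2, min=11/3, spread=5/6
Step 2: max=109/25, min=4, spread=9/25
  -> spread < 1/2 first at step 2
Step 3: max=853/200, min=813/200, spread=1/5
Step 4: max=181957/43200, min=29407/7200, spread=1103/8640
Step 5: max=9066089/2160000, min=986911/240000, spread=18389/216000
Step 6: max=651214997/155520000, min=740873/180000, spread=444029/6220800
Step 7: max=38977676423/9331200000, min=1604510627/388800000, spread=3755371/74649600
Step 8: max=778896171719/186624000000, min=96360050543/23328000000, spread=64126139/1492992000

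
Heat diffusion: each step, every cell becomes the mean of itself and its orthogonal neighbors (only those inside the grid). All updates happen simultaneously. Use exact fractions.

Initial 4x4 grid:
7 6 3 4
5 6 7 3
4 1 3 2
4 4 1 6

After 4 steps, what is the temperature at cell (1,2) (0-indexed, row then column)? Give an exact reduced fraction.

Answer: 18653/4500

Derivation:
Step 1: cell (1,2) = 22/5
Step 2: cell (1,2) = 106/25
Step 3: cell (1,2) = 629/150
Step 4: cell (1,2) = 18653/4500
Full grid after step 4:
  11053/2160 7349/1500 6083/1350 8506/2025
  169391/36000 45309/10000 18653/4500 5309/1350
  147607/36000 57749/15000 110399/30000 15853/4500
  19637/5400 126967/36000 119839/36000 36073/10800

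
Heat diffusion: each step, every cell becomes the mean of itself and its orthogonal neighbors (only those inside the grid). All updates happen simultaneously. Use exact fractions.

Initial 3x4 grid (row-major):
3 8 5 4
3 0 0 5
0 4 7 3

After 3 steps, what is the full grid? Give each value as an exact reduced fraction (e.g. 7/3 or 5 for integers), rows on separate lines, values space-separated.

After step 1:
  14/3 4 17/4 14/3
  3/2 3 17/5 3
  7/3 11/4 7/2 5
After step 2:
  61/18 191/48 979/240 143/36
  23/8 293/100 343/100 241/60
  79/36 139/48 293/80 23/6
After step 3:
  1475/432 25879/7200 27829/7200 8689/2160
  6833/2400 1611/500 10871/3000 13727/3600
  1147/432 21029/7200 8293/2400 307/80

Answer: 1475/432 25879/7200 27829/7200 8689/2160
6833/2400 1611/500 10871/3000 13727/3600
1147/432 21029/7200 8293/2400 307/80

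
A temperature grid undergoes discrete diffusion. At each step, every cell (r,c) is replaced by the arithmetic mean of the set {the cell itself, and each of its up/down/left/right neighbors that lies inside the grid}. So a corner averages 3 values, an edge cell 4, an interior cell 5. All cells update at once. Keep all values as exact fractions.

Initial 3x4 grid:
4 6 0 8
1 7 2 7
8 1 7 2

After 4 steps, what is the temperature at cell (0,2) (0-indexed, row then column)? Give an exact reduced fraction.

Answer: 12731/2880

Derivation:
Step 1: cell (0,2) = 4
Step 2: cell (0,2) = 357/80
Step 3: cell (0,2) = 673/160
Step 4: cell (0,2) = 12731/2880
Full grid after step 4:
  54677/12960 178421/43200 12731/2880 4261/960
  19819/4800 12997/3000 308363/72000 157949/34560
  55987/12960 181771/43200 38543/8640 115067/25920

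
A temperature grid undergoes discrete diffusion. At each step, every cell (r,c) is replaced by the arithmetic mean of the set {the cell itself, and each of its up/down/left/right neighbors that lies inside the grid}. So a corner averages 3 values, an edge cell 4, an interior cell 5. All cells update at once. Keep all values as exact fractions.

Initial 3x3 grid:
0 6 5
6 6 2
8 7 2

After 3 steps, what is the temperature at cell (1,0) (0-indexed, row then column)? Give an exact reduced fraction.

Step 1: cell (1,0) = 5
Step 2: cell (1,0) = 107/20
Step 3: cell (1,0) = 3077/600
Full grid after step 3:
  1141/240 64273/14400 2321/540
  3077/600 9767/2000 7047/1600
  4013/720 74123/14400 5087/1080

Answer: 3077/600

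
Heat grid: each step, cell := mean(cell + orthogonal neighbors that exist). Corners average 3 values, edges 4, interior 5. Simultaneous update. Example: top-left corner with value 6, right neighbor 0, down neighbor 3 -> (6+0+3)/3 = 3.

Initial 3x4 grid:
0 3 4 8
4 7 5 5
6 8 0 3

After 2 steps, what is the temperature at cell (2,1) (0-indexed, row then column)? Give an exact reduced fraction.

Step 1: cell (2,1) = 21/4
Step 2: cell (2,1) = 413/80
Full grid after step 2:
  121/36 487/120 551/120 191/36
  1079/240 113/25 477/100 1067/240
  31/6 413/80 967/240 143/36

Answer: 413/80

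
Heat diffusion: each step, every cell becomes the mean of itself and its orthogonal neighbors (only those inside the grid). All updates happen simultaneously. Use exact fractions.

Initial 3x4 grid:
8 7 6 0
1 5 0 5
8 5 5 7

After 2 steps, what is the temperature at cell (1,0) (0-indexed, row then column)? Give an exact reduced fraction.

Answer: 191/40

Derivation:
Step 1: cell (1,0) = 11/2
Step 2: cell (1,0) = 191/40
Full grid after step 2:
  52/9 1121/240 1057/240 119/36
  191/40 511/100 183/50 62/15
  191/36 137/30 149/30 155/36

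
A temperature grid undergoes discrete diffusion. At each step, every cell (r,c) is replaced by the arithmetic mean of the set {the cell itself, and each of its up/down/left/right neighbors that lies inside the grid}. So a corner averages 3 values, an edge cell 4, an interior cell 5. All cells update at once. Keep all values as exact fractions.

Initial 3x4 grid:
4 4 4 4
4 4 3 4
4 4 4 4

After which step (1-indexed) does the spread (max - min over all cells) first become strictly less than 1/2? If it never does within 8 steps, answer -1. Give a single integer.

Step 1: max=4, min=15/4, spread=1/4
  -> spread < 1/2 first at step 1
Step 2: max=4, min=377/100, spread=23/100
Step 3: max=1587/400, min=18389/4800, spread=131/960
Step 4: max=28409/7200, min=166249/43200, spread=841/8640
Step 5: max=5666627/1440000, min=66577949/17280000, spread=56863/691200
Step 6: max=50850457/12960000, min=600545659/155520000, spread=386393/6220800
Step 7: max=20315641187/5184000000, min=240438276869/62208000000, spread=26795339/497664000
Step 8: max=1217073850333/311040000000, min=14446104285871/3732480000000, spread=254051069/5971968000

Answer: 1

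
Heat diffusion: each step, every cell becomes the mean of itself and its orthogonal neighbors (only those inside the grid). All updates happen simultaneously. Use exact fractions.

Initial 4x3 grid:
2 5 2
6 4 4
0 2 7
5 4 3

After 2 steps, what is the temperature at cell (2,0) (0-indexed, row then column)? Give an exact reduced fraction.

Step 1: cell (2,0) = 13/4
Step 2: cell (2,0) = 253/80
Full grid after step 2:
  127/36 309/80 67/18
  887/240 181/50 967/240
  253/80 367/100 979/240
  13/4 437/120 73/18

Answer: 253/80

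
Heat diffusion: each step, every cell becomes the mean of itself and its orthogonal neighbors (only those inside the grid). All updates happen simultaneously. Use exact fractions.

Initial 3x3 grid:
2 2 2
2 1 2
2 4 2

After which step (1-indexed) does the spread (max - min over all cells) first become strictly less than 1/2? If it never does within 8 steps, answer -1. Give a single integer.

Answer: 3

Derivation:
Step 1: max=8/3, min=7/4, spread=11/12
Step 2: max=587/240, min=11/6, spread=49/80
Step 3: max=307/135, min=9113/4800, spread=16223/43200
  -> spread < 1/2 first at step 3
Step 4: max=1920683/864000, min=42679/21600, spread=213523/864000
Step 5: max=526979/243000, min=34645417/17280000, spread=25457807/155520000
Step 6: max=6685464347/3110400000, min=52838837/25920000, spread=344803907/3110400000
Step 7: max=3721125697/1749600000, min=42530400851/20736000000, spread=42439400063/559872000000
Step 8: max=23720891094923/11197440000000, min=7709096875391/3732480000000, spread=3799043/71663616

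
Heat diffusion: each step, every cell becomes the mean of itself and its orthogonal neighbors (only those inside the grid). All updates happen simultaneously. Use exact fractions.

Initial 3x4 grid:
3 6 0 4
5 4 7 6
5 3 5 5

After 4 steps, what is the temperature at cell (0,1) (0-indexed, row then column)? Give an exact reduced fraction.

Step 1: cell (0,1) = 13/4
Step 2: cell (0,1) = 103/24
Step 3: cell (0,1) = 14747/3600
Step 4: cell (0,1) = 465329/108000
Full grid after step 4:
  547823/129600 465329/108000 462799/108000 288809/64800
  1266629/288000 174527/40000 103223/22500 1985861/432000
  572473/129600 991283/216000 1009223/216000 78521/16200

Answer: 465329/108000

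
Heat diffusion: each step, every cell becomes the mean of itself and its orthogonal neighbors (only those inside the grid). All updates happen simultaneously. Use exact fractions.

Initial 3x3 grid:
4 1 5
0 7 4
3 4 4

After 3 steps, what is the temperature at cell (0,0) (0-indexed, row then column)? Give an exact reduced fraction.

Answer: 6427/2160

Derivation:
Step 1: cell (0,0) = 5/3
Step 2: cell (0,0) = 113/36
Step 3: cell (0,0) = 6427/2160
Full grid after step 3:
  6427/2160 17443/4800 8057/2160
  8009/2400 20723/6000 15001/3600
  1733/540 27977/7200 1427/360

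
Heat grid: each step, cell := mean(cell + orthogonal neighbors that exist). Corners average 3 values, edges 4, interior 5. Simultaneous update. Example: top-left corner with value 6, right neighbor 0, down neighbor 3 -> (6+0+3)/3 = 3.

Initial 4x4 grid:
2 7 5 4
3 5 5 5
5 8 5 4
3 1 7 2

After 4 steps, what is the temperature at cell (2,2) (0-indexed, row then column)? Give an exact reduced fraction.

Step 1: cell (2,2) = 29/5
Step 2: cell (2,2) = 467/100
Step 3: cell (2,2) = 7307/1500
Step 4: cell (2,2) = 207713/45000
Full grid after step 4:
  48989/10800 34379/7200 519377/108000 156887/32400
  8239/1800 140209/30000 438947/90000 127343/27000
  39413/9000 23321/5000 207713/45000 125569/27000
  11783/2700 13141/3000 30691/6750 35857/8100

Answer: 207713/45000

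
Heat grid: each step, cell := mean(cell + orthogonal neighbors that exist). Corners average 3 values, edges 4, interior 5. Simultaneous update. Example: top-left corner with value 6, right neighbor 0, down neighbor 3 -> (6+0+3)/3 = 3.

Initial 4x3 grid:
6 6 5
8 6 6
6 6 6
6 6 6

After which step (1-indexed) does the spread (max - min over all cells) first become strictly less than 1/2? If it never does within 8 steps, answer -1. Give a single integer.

Step 1: max=20/3, min=17/3, spread=1
Step 2: max=391/60, min=103/18, spread=143/180
Step 3: max=13639/2160, min=42649/7200, spread=8443/21600
  -> spread < 1/2 first at step 3
Step 4: max=676379/108000, min=773843/129600, spread=189059/648000
Step 5: max=48214267/7776000, min=39026221/6480000, spread=6914009/38880000
Step 6: max=1201001557/194400000, min=98016211/16200000, spread=992281/7776000
Step 7: max=172260737947/27993600000, min=70770458363/11664000000, spread=12058189379/139968000000
Step 8: max=4298717830867/699840000000, min=177222016583/29160000000, spread=363115463/5598720000

Answer: 3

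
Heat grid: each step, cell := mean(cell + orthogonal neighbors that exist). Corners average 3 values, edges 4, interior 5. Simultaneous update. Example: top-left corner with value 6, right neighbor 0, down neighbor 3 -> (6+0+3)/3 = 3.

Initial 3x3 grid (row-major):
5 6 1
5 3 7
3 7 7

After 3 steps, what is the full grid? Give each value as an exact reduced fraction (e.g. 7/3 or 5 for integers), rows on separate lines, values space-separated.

After step 1:
  16/3 15/4 14/3
  4 28/5 9/2
  5 5 7
After step 2:
  157/36 387/80 155/36
  299/60 457/100 653/120
  14/3 113/20 11/2
After step 3:
  10211/2160 21689/4800 10501/2160
  16723/3600 10193/2000 35671/7200
  51/10 1529/300 1991/360

Answer: 10211/2160 21689/4800 10501/2160
16723/3600 10193/2000 35671/7200
51/10 1529/300 1991/360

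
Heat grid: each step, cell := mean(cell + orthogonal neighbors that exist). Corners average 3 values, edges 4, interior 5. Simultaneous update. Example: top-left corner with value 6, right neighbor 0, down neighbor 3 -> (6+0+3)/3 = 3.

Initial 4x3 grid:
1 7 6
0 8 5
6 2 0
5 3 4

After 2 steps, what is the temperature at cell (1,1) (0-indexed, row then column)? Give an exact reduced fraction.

Step 1: cell (1,1) = 22/5
Step 2: cell (1,1) = 111/25
Full grid after step 2:
  143/36 557/120 65/12
  211/60 111/25 179/40
  58/15 177/50 409/120
  137/36 143/40 103/36

Answer: 111/25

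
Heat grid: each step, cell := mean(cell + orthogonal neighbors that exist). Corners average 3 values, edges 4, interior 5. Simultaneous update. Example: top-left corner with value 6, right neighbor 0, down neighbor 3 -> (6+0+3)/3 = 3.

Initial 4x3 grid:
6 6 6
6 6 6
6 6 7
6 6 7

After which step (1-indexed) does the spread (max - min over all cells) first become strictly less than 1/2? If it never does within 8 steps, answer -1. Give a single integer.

Step 1: max=20/3, min=6, spread=2/3
Step 2: max=233/36, min=6, spread=17/36
  -> spread < 1/2 first at step 2
Step 3: max=862/135, min=6, spread=52/135
Step 4: max=818849/129600, min=10847/1800, spread=7573/25920
Step 5: max=48825001/7776000, min=163217/27000, spread=363701/1555200
Step 6: max=2915213999/466560000, min=4367413/720000, spread=681043/3732480
Step 7: max=174330937141/27993600000, min=1182282089/194400000, spread=163292653/1119744000
Step 8: max=10432523884319/1679616000000, min=35549139163/5832000000, spread=1554974443/13436928000

Answer: 2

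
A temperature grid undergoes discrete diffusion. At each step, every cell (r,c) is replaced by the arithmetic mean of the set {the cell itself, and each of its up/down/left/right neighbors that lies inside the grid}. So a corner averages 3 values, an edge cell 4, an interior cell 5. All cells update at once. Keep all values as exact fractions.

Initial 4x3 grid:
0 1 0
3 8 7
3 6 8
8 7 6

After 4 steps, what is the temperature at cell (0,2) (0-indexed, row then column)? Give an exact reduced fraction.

Answer: 520283/129600

Derivation:
Step 1: cell (0,2) = 8/3
Step 2: cell (0,2) = 32/9
Step 3: cell (0,2) = 1643/432
Step 4: cell (0,2) = 520283/129600
Full grid after step 4:
  443083/129600 1045129/288000 520283/129600
  223577/54000 537431/120000 519029/108000
  31243/6000 222327/40000 70111/12000
  250811/43200 590033/96000 273811/43200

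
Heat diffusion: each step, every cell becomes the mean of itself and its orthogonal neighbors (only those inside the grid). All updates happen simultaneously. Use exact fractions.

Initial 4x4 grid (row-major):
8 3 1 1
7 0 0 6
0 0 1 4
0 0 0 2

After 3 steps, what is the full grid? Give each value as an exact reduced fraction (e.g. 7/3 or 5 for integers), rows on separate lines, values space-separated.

Answer: 57/16 6931/2400 16441/7200 4981/2160
279/100 4503/2000 11863/6000 7883/3600
239/150 2449/2000 2903/2000 2453/1200
539/720 1649/2400 907/800 83/48

Derivation:
After step 1:
  6 3 5/4 8/3
  15/4 2 8/5 11/4
  7/4 1/5 1 13/4
  0 0 3/4 2
After step 2:
  17/4 49/16 511/240 20/9
  27/8 211/100 43/25 77/30
  57/40 99/100 34/25 9/4
  7/12 19/80 15/16 2
After step 3:
  57/16 6931/2400 16441/7200 4981/2160
  279/100 4503/2000 11863/6000 7883/3600
  239/150 2449/2000 2903/2000 2453/1200
  539/720 1649/2400 907/800 83/48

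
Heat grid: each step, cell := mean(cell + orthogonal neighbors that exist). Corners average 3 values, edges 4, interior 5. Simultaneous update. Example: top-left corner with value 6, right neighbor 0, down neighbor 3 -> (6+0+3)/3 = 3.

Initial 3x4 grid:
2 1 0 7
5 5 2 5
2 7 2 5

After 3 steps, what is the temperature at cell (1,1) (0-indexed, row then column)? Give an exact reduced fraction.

Step 1: cell (1,1) = 4
Step 2: cell (1,1) = 163/50
Step 3: cell (1,1) = 5261/1500
Full grid after step 3:
  83/27 10439/3600 3893/1200 279/80
  24743/7200 5261/1500 6913/2000 6199/1600
  859/216 854/225 2359/600 947/240

Answer: 5261/1500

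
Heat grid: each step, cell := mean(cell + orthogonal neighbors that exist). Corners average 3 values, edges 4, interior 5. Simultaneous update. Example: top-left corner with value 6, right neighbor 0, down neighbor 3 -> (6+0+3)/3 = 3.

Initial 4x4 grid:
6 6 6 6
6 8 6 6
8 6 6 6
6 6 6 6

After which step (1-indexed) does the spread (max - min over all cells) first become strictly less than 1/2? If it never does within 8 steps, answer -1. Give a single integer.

Step 1: max=7, min=6, spread=1
Step 2: max=809/120, min=6, spread=89/120
Step 3: max=7901/1200, min=6, spread=701/1200
Step 4: max=140569/21600, min=12149/2000, spread=46799/108000
  -> spread < 1/2 first at step 4
Step 5: max=6976697/1080000, min=164671/27000, spread=389857/1080000
Step 6: max=624159959/97200000, min=165727/27000, spread=27542759/97200000
Step 7: max=6221171201/972000000, min=14970011/2430000, spread=77722267/324000000
Step 8: max=185962377101/29160000000, min=15021270971/2430000000, spread=5707125449/29160000000

Answer: 4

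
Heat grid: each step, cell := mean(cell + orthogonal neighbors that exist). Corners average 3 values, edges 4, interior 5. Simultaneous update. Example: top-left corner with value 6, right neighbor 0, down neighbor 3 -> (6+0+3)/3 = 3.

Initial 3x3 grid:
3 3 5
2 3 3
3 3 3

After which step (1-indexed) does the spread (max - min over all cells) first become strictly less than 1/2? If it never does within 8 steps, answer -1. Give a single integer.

Step 1: max=11/3, min=8/3, spread=1
Step 2: max=32/9, min=653/240, spread=601/720
Step 3: max=448/135, min=6043/2160, spread=25/48
Step 4: max=105689/32400, min=375281/129600, spread=211/576
  -> spread < 1/2 first at step 4
Step 5: max=3096929/972000, min=22776307/7776000, spread=1777/6912
Step 6: max=367887851/116640000, min=1387339529/466560000, spread=14971/82944
Step 7: max=1366025167/437400000, min=83878457563/27993600000, spread=126121/995328
Step 8: max=1304095403309/419904000000, min=5066967691361/1679616000000, spread=1062499/11943936

Answer: 4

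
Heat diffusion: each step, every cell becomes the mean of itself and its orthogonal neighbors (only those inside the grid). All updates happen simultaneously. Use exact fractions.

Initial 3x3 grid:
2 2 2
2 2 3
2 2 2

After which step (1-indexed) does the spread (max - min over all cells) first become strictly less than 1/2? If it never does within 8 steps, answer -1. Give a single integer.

Step 1: max=7/3, min=2, spread=1/3
  -> spread < 1/2 first at step 1
Step 2: max=547/240, min=2, spread=67/240
Step 3: max=4757/2160, min=407/200, spread=1807/10800
Step 4: max=1885963/864000, min=11161/5400, spread=33401/288000
Step 5: max=16781933/7776000, min=1123391/540000, spread=3025513/38880000
Step 6: max=6685726867/3110400000, min=60355949/28800000, spread=53531/995328
Step 7: max=399280925849/186624000000, min=16343116051/7776000000, spread=450953/11943936
Step 8: max=23903783560603/11197440000000, min=1967248610519/933120000000, spread=3799043/143327232

Answer: 1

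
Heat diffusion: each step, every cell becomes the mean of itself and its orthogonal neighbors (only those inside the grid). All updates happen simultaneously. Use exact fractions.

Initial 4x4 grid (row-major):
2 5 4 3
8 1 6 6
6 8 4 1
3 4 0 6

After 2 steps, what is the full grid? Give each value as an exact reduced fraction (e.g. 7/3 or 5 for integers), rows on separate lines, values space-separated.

Answer: 49/12 181/40 481/120 77/18
211/40 433/100 221/50 1007/240
583/120 24/5 407/100 863/240
43/9 971/240 803/240 121/36

Derivation:
After step 1:
  5 3 9/2 13/3
  17/4 28/5 21/5 4
  25/4 23/5 19/5 17/4
  13/3 15/4 7/2 7/3
After step 2:
  49/12 181/40 481/120 77/18
  211/40 433/100 221/50 1007/240
  583/120 24/5 407/100 863/240
  43/9 971/240 803/240 121/36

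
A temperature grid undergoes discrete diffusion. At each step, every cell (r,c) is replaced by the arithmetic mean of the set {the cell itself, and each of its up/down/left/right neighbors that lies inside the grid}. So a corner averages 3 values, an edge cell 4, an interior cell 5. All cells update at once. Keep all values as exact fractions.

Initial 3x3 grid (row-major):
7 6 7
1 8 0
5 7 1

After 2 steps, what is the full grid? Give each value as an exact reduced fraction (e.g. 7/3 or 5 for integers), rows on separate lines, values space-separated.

After step 1:
  14/3 7 13/3
  21/4 22/5 4
  13/3 21/4 8/3
After step 2:
  203/36 51/10 46/9
  373/80 259/50 77/20
  89/18 333/80 143/36

Answer: 203/36 51/10 46/9
373/80 259/50 77/20
89/18 333/80 143/36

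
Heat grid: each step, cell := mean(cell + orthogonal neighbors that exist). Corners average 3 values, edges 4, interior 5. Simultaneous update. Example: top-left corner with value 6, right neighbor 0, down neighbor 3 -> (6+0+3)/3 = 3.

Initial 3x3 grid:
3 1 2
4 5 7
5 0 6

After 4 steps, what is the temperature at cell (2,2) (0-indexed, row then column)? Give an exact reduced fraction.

Answer: 64781/16200

Derivation:
Step 1: cell (2,2) = 13/3
Step 2: cell (2,2) = 40/9
Step 3: cell (2,2) = 1093/270
Step 4: cell (2,2) = 64781/16200
Full grid after step 4:
  55081/16200 331849/96000 477373/129600
  3006391/864000 83437/22500 822379/216000
  53147/14400 818879/216000 64781/16200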